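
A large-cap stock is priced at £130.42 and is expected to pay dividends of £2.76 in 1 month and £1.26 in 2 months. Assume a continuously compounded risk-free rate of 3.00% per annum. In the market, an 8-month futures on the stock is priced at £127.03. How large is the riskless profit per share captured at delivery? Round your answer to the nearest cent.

PV(dividends) I = 2.76·e^(−0.0300·1/12) + 1.26·e^(−0.0300·2/12) = 4.0068
Fair futures F* = (S − I)·e^(rT) = (130.42 − 4.0068)·e^0.020000 = 126.4132 × 1.020201 = 128.9669
Market £127.03 < fair 128.9669: forward underpriced → reverse cash-and-carry (short the stock, invest proceeds at r, pay the dividends, go long the forward).
Profit at T = |F_mkt − F*| = |127.03 − 128.9669| = £1.94 per share

£1.94 per share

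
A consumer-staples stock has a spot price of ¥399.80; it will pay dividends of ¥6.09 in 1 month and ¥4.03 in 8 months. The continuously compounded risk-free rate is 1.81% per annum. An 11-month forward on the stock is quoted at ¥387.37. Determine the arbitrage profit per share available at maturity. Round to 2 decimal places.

¥8.89 per share

PV(dividends) I = 6.09·e^(−0.0181·1/12) + 4.03·e^(−0.0181·8/12) = 10.0625
Fair forward F* = (S − I)·e^(rT) = (399.80 − 10.0625)·e^0.016592 = 389.7375 × 1.016730 = 396.2578
Market ¥387.37 < fair 396.2578: forward underpriced → reverse cash-and-carry (short the stock, invest proceeds at r, pay the dividends, go long the forward).
Profit at T = |F_mkt − F*| = |387.37 − 396.2578| = ¥8.89 per share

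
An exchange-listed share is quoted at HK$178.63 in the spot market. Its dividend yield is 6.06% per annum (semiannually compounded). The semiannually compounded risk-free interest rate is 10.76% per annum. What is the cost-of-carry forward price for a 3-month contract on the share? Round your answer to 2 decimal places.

HK$180.66

F = S · (1+r/2)^(2T) / (1+q/2)^(2T)
= 178.63 × 1.026548 / 1.015037 = 178.63 × 1.011340
F = HK$180.66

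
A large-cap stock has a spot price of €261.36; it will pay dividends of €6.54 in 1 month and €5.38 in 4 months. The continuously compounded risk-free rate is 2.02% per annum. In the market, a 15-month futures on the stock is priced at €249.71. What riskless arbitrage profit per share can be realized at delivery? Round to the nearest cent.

PV(dividends) I = 6.54·e^(−0.0202·1/12) + 5.38·e^(−0.0202·4/12) = 11.8729
Fair futures F* = (S − I)·e^(rT) = (261.36 − 11.8729)·e^0.025250 = 249.4871 × 1.025571 = 255.8667
Market €249.71 < fair 255.8667: forward underpriced → reverse cash-and-carry (short the stock, invest proceeds at r, pay the dividends, go long the forward).
Profit at T = |F_mkt − F*| = |249.71 − 255.8667| = €6.16 per share

€6.16 per share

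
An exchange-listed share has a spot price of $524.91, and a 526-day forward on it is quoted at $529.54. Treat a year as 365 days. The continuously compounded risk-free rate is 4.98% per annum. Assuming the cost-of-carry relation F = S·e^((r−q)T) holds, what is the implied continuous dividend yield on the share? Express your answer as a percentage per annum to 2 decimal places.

From F = S·e^((r−q)T): (r − q) = ln(F/S)/T
ln(529.54/524.91) = ln(1.008821) = 0.008782
(r − q) = 0.008782 / (526/365) = 0.006094
q = r − ln(F/S)/T = 0.0498 − 0.006094 = 0.043706
q = 4.37%

4.37%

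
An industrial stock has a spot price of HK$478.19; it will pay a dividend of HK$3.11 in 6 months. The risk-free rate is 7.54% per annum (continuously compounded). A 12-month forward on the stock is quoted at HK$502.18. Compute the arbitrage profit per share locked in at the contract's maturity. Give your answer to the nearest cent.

HK$10.23 per share

PV(dividends) I = 3.11·e^(−0.0754·6/12) = 2.9949
Fair forward F* = (S − I)·e^(rT) = (478.19 − 2.9949)·e^0.075400 = 475.1951 × 1.078315 = 512.4100
Market HK$502.18 < fair 512.4100: forward underpriced → reverse cash-and-carry (short the stock, invest proceeds at r, pay the dividends, go long the forward).
Profit at T = |F_mkt − F*| = |502.18 − 512.4100| = HK$10.23 per share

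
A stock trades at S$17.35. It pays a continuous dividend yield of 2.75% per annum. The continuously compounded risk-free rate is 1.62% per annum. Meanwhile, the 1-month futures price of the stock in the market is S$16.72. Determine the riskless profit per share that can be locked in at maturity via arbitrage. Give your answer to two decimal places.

S$0.61 per share

Fair futures: F* = S·e^(carry·T), with carry = (r − q) = 0.0162 − 0.0275 = -0.0113
F* = 17.35 · e^(-0.0113 × 1/12) = 17.35 · e^-0.000942 = 17.35 × 0.999058 = S$17.3337
Market S$16.72 < fair S$17.3337: forward underpriced → reverse cash-and-carry (short spot, go long the forward).
At maturity, profit = |F_mkt − F*| = |16.72 − 17.3337| = S$0.61 per share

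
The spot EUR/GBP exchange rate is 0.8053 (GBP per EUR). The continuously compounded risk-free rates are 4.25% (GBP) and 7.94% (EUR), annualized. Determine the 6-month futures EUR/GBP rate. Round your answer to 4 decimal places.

F = S·e^((r_GBP − r_EUR)T) = 0.8053 · e^((0.0425 − 0.0794) × 6/12)
= 0.8053 · e^-0.018450 = 0.8053 × 0.981719
F = 0.7906 GBP per EUR

0.7906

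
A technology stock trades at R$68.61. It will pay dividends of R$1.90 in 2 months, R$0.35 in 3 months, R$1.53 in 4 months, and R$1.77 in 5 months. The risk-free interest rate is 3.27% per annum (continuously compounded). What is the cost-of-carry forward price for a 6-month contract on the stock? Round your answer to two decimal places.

R$64.15

PV(dividends) I = 1.90·e^(−0.0327·2/12) + 0.35·e^(−0.0327·3/12) + 1.53·e^(−0.0327·4/12) + 1.77·e^(−0.0327·5/12)
I = 1.8897 + 0.3472 + 1.5134 + 1.7460 = 5.4963
F = (S − I)·e^(rT) = (68.61 − 5.4963) · e^(0.0327·6/12)
= 63.1137 · e^0.016350 = 63.1137 × 1.016484 = R$64.15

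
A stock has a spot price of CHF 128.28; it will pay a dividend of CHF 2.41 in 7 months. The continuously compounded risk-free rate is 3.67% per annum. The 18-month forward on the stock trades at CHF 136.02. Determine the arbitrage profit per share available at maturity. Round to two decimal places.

CHF 2.97 per share

PV(dividends) I = 2.41·e^(−0.0367·7/12) = 2.3590
Fair forward F* = (S − I)·e^(rT) = (128.28 − 2.3590)·e^0.055050 = 125.9210 × 1.056593 = 133.0472
Market CHF 136.02 > fair 133.0472: forward overpriced → cash-and-carry (borrow at r, buy the stock and collect the dividends, short the forward).
Profit at T = |F_mkt − F*| = |136.02 − 133.0472| = CHF 2.97 per share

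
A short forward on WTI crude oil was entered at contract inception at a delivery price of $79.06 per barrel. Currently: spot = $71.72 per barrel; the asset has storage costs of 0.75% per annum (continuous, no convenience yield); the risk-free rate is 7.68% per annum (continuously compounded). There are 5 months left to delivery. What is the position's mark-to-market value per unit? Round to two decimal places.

Current fair forward for the remaining 5 months: F = S·e^((r + u)·T), (r + u) = 0.0768 + 0.0075 = 0.0843
F = 71.72 · e^(0.0843 × 5/12) = 71.72 × 1.035749 = 74.2839
Value of long forward = (F − K)·e^(−rT) = (74.2839 − 79.06) · e^(−0.0768·5/12)
= -4.7761 × 0.968507 = -4.63
Short position value = −(long value) = $4.63

$4.63 per barrel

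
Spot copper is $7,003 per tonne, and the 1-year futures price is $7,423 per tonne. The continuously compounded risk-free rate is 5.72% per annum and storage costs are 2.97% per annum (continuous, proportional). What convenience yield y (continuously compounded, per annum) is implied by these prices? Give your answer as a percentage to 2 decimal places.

F = S·e^((r+u−y)T) ⇒ (r+u−y) = ln(F/S)/T
ln(7423/7003) = 0.058245; /T ⇒ 0.058245
y = r + u − ln(F/S)/T = 0.0572 + 0.0297 − 0.058245 = 0.028655
y = 2.87%

2.87%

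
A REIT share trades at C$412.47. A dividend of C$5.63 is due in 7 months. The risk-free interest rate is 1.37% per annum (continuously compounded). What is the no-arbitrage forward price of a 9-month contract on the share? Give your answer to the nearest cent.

C$411.09

PV(dividends) I = 5.63·e^(−0.0137·7/12)
I = 5.5852
F = (S − I)·e^(rT) = (412.47 − 5.5852) · e^(0.0137·9/12)
= 406.8848 · e^0.010275 = 406.8848 × 1.010328 = C$411.09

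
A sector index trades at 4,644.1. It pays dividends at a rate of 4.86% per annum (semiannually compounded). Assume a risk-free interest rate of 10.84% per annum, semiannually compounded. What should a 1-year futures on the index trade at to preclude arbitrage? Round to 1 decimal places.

4,919.2

F = S · (1+r/2)^(2T) / (1+q/2)^(2T)
= 4644.1 × 1.111338 / 1.049190 = 4644.1 × 1.059234
F = 4,919.2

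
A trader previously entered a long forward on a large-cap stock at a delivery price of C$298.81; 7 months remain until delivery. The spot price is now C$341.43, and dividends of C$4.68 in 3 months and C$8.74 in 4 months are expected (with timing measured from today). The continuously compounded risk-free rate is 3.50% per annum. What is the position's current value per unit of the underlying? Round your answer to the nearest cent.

C$35.38

PV(remaining dividends) I = 4.68·e^(−0.0350·3/12) + 8.74·e^(−0.0350·4/12) = 13.2779
Current forward F = (S − I)·e^(rT) = (341.43 − 13.2779)·e^(0.0350·7/12) = 328.1521 × 1.020627 = 334.9209
Value (long) = (F − K)·e^(−rT) = (334.9209 − 298.81) × 0.979790 = 35.3811
Value = C$35.38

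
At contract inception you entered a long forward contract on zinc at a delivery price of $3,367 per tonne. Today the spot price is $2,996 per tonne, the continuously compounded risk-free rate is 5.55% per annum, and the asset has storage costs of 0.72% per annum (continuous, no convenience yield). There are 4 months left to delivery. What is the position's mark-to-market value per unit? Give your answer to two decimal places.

Current fair forward for the remaining 4 months: F = S·e^((r + u)·T), (r + u) = 0.0555 + 0.0072 = 0.0627
F = 2996 · e^(0.0627 × 4/12) = 2996 × 1.02111993 = 3059.2753
Value of long forward = (F − K)·e^(−rT) = (3059.2753 − 3367) · e^(−0.0555·4/12)
= -307.7247 × 0.98167007 = -302.08

-$302.08 per tonne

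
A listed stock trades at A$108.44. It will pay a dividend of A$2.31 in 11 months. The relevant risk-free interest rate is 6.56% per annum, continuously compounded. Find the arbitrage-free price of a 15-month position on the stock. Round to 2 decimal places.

A$115.35

PV(dividends) I = 2.31·e^(−0.0656·11/12)
I = 2.1752
F = (S − I)·e^(rT) = (108.44 − 2.1752) · e^(0.0656·15/12)
= 106.2648 · e^0.082000 = 106.2648 × 1.085456 = A$115.35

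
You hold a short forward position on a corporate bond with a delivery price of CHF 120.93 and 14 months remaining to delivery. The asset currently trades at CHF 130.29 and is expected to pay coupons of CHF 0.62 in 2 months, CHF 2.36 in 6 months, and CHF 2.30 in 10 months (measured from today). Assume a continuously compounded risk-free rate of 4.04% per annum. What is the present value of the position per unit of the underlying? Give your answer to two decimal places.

PV(remaining coupons) I = 0.62·e^(−0.0404·2/12) + 2.36·e^(−0.0404·6/12) + 2.30·e^(−0.0404·10/12) = 5.1525
Current forward F = (S − I)·e^(rT) = (130.29 − 5.1525)·e^(0.0404·14/12) = 125.1375 × 1.048262 = 131.1769
Value (long) = (F − K)·e^(−rT) = (131.1769 − 120.93) × 0.953960 = 9.7751
Short position value = −(long value) = -CHF 9.78

-CHF 9.78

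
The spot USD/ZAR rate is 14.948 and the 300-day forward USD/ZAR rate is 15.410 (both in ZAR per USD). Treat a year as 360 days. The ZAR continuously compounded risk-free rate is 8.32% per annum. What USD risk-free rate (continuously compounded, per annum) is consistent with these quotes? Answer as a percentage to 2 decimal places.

F = S·e^((r_ZAR − r_USD)T) ⇒ r_USD = r_ZAR − ln(F/S)/T
ln(15.410/14.948) = 0.030439; /(300/360) = 0.036527
r_USD = 0.0832 − 0.036527 = 0.046673
r_USD = 4.67%

4.67%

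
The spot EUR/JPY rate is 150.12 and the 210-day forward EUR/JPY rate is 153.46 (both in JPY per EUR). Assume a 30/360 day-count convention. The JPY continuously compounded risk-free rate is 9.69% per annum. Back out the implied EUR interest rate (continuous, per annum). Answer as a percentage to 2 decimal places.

F = S·e^((r_JPY − r_EUR)T) ⇒ r_EUR = r_JPY − ln(F/S)/T
ln(153.46/150.12) = 0.022005; /(210/360) = 0.037723
r_EUR = 0.0969 − 0.037723 = 0.059177
r_EUR = 5.92%

5.92%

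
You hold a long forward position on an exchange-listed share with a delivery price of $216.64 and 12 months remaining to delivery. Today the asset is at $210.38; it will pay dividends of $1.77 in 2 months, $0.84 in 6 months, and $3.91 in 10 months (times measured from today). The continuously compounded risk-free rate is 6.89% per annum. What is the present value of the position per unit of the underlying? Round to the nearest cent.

$1.91

PV(remaining dividends) I = 1.77·e^(−0.0689·2/12) + 0.84·e^(−0.0689·6/12) + 3.91·e^(−0.0689·10/12) = 6.2532
Current forward F = (S − I)·e^(rT) = (210.38 − 6.2532)·e^(0.0689·12/12) = 204.1268 × 1.071329 = 218.6870
Value (long) = (F − K)·e^(−rT) = (218.6870 − 216.64) × 0.933420 = 1.9107
Value = $1.91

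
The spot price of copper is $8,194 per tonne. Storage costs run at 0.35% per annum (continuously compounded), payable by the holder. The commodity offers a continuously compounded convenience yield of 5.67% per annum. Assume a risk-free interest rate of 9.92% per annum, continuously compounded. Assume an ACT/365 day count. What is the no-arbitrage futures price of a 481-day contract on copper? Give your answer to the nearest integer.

$8,706 per tonne

Net carry = r + u − y = 0.0992 + 0.0035 − 0.0567 = 0.0460
F = S·e^((r+u−y)T) = 8194 · e^(0.0460 × 481/365) = 8194 · e^0.060619
= 8194 × 1.062494 = $8,706 per tonne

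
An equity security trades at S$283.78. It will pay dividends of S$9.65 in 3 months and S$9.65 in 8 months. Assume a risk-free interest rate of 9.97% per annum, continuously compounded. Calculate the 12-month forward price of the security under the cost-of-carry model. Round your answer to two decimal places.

PV(dividends) I = 9.65·e^(−0.0997·3/12) + 9.65·e^(−0.0997·8/12)
I = 9.4124 + 9.0294 = 18.4418
F = (S − I)·e^(rT) = (283.78 − 18.4418) · e^(0.0997·12/12)
= 265.3382 · e^0.099700 = 265.3382 × 1.104839 = S$293.16

S$293.16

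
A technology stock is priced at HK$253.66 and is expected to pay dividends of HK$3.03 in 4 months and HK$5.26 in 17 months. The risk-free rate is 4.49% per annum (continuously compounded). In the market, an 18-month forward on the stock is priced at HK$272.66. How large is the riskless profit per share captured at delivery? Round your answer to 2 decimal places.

PV(dividends) I = 3.03·e^(−0.0449·4/12) + 5.26·e^(−0.0449·17/12) = 7.9208
Fair forward F* = (S − I)·e^(rT) = (253.66 − 7.9208)·e^0.067350 = 245.7392 × 1.069670 = 262.8599
Market HK$272.66 > fair 262.8599: forward overpriced → cash-and-carry (borrow at r, buy the stock and collect the dividends, short the forward).
Profit at T = |F_mkt − F*| = |272.66 − 262.8599| = HK$9.80 per share

HK$9.80 per share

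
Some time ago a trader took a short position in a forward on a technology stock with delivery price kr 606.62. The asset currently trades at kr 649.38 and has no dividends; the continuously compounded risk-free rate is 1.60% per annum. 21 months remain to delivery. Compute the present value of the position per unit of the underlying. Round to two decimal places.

Current fair forward for the remaining 21 months: F = S·e^(r·T), r = 0.0160
F = 649.38 · e^(0.0160 × 21/12) = 649.38 × 1.028396 = 667.8198
Value of long forward = (F − K)·e^(−rT) = (667.8198 − 606.62) · e^(−0.0160·21/12)
= 61.1998 × 0.972388 = 59.51
Short position value = −(long value) = -kr 59.51

-kr 59.51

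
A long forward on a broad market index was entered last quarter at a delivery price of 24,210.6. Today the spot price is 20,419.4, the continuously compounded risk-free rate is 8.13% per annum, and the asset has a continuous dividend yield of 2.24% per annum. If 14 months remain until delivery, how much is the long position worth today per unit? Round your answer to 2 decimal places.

Current fair forward for the remaining 14 months: F = S·e^((r − q)·T), (r − q) = 0.0813 − 0.0224 = 0.0589
F = 20419.4 · e^(0.0589 × 14/12) = 20419.4 × 1.07113268 = 21871.8866
Value of long forward = (F − K)·e^(−rT) = (21871.8866 − 24210.6) · e^(−0.0813·14/12)
= -2338.7134 × 0.90950935 = -2127.08

-2127.08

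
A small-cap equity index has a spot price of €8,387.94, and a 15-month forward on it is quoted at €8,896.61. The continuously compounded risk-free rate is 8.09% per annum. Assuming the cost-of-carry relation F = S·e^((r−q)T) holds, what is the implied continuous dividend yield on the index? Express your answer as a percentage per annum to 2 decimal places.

3.38%

From F = S·e^((r−q)T): (r − q) = ln(F/S)/T
ln(8896.61/8387.94) = ln(1.060643) = 0.058875
(r − q) = 0.058875 / (15/12) = 0.047100
q = r − ln(F/S)/T = 0.0809 − 0.047100 = 0.033800
q = 3.38%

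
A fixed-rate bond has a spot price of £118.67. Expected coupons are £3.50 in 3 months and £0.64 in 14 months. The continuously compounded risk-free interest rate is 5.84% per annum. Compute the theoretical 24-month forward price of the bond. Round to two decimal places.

PV(coupons) I = 3.50·e^(−0.0584·3/12) + 0.64·e^(−0.0584·14/12)
I = 3.4493 + 0.5978 = 4.0471
F = (S − I)·e^(rT) = (118.67 − 4.0471) · e^(0.0584·24/12)
= 114.6229 · e^0.116800 = 114.6229 × 1.123895 = £128.82

£128.82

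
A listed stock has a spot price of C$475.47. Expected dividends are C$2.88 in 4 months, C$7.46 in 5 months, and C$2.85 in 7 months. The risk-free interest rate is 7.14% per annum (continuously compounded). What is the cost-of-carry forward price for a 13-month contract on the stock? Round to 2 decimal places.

C$499.89

PV(dividends) I = 2.88·e^(−0.0714·4/12) + 7.46·e^(−0.0714·5/12) + 2.85·e^(−0.0714·7/12)
I = 2.8123 + 7.2413 + 2.7337 = 12.7873
F = (S − I)·e^(rT) = (475.47 − 12.7873) · e^(0.0714·13/12)
= 462.6827 · e^0.077350 = 462.6827 × 1.080420 = C$499.89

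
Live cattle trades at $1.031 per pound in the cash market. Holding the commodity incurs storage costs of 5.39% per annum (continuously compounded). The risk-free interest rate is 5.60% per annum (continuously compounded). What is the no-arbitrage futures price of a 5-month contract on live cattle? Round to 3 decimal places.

Net carry = r + u − y = 0.0560 + 0.0539 − 0.0000 = 0.1099
F = S·e^((r+u−y)T) = 1.031 · e^(0.1099 × 5/12) = 1.031 · e^0.045792
= 1.031 × 1.046857 = $1.079 per pound

$1.079 per pound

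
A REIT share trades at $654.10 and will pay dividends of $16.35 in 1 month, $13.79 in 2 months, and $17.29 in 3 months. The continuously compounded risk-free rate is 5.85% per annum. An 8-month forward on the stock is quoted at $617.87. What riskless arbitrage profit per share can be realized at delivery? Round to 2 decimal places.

$13.41 per share

PV(dividends) I = 16.35·e^(−0.0585·1/12) + 13.79·e^(−0.0585·2/12) + 17.29·e^(−0.0585·3/12) = 46.9657
Fair forward F* = (S − I)·e^(rT) = (654.10 − 46.9657)·e^0.039000 = 607.1343 × 1.039770 = 631.2800
Market $617.87 < fair 631.2800: forward underpriced → reverse cash-and-carry (short the stock, invest proceeds at r, pay the dividends, go long the forward).
Profit at T = |F_mkt − F*| = |617.87 − 631.2800| = $13.41 per share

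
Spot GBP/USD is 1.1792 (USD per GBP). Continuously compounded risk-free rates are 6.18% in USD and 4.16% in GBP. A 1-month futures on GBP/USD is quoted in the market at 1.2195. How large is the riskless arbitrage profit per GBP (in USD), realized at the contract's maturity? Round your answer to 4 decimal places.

Fair futures: F* = S·e^(carry·T), with carry = (r_USD − r_GBP) = 0.0618 − 0.0416 = 0.0202
F* = 1.1792 · e^(0.0202 × 1/12) = 1.1792 · e^0.001683 = 1.1792 × 1.001684 = 1.1812
Market 1.2195 > fair 1.1812: forward overpriced → cash-and-carry (buy spot, short the forward).
At maturity, profit = |F_mkt − F*| = |1.2195 − 1.1812| = 0.0383 per GBP (in USD)

0.0383 per GBP (in USD)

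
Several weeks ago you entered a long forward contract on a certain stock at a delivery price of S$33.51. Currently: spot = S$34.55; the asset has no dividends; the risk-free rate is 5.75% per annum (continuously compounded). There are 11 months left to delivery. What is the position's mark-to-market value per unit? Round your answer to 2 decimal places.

S$2.76

Current fair forward for the remaining 11 months: F = S·e^(r·T), r = 0.0575
F = 34.55 · e^(0.0575 × 11/12) = 34.55 × 1.054122 = 36.4199
Value of long forward = (F − K)·e^(−rT) = (36.4199 − 33.51) · e^(−0.0575·11/12)
= 2.9099 × 0.948657 = 2.76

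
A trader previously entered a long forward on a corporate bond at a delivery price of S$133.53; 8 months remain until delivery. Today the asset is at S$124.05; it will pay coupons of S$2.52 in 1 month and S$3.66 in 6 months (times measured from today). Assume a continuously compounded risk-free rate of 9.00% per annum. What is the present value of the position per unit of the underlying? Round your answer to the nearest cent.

PV(remaining coupons) I = 2.52·e^(−0.0900·1/12) + 3.66·e^(−0.0900·6/12) = 6.0001
Current forward F = (S − I)·e^(rT) = (124.05 − 6.0001)·e^(0.0900·8/12) = 118.0499 × 1.061837 = 125.3498
Value (long) = (F − K)·e^(−rT) = (125.3498 − 133.53) × 0.941765 = -7.7038
Value = -S$7.70

-S$7.70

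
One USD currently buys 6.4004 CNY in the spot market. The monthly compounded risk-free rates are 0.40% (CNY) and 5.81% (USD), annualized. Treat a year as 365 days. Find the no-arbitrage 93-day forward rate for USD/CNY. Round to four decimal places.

6.3130

By covered interest parity, F = S · (1+r_CNY/12)^(12T) / (1+r_USD/12)^(12T)
= 6.4004 × 1.001020 / 1.014877 = 6.4004 × 0.986346
F = 6.3130 CNY per USD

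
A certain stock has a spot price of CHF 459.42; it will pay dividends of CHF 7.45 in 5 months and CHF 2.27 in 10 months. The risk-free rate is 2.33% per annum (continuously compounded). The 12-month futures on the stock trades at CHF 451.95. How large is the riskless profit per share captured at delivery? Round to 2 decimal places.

PV(dividends) I = 7.45·e^(−0.0233·5/12) + 2.27·e^(−0.0233·10/12) = 9.6044
Fair futures F* = (S − I)·e^(rT) = (459.42 − 9.6044)·e^0.023300 = 449.8156 × 1.023574 = 460.4196
Market CHF 451.95 < fair 460.4196: forward underpriced → reverse cash-and-carry (short the stock, invest proceeds at r, pay the dividends, go long the forward).
Profit at T = |F_mkt − F*| = |451.95 − 460.4196| = CHF 8.47 per share

CHF 8.47 per share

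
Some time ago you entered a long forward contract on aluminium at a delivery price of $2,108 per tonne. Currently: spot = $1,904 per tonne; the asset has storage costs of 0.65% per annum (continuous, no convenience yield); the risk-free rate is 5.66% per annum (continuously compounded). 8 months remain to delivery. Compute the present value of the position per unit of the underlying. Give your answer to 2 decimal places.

-$117.67 per tonne

Current fair forward for the remaining 8 months: F = S·e^((r + u)·T), (r + u) = 0.0566 + 0.0065 = 0.0631
F = 1904 · e^(0.0631 × 8/12) = 1904 × 1.04296401 = 1985.8035
Value of long forward = (F − K)·e^(−rT) = (1985.8035 − 2108) · e^(−0.0566·8/12)
= -122.1965 × 0.96296970 = -117.67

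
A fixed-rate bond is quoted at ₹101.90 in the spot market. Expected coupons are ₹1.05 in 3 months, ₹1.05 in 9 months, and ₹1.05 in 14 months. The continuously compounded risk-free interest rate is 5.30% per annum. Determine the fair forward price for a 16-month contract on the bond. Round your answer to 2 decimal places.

PV(coupons) I = 1.05·e^(−0.0530·3/12) + 1.05·e^(−0.0530·9/12) + 1.05·e^(−0.0530·14/12)
I = 1.0362 + 1.0091 + 0.9870 = 3.0323
F = (S − I)·e^(rT) = (101.90 − 3.0323) · e^(0.0530·16/12)
= 98.8677 · e^0.070667 = 98.8677 × 1.073224 = ₹106.11

₹106.11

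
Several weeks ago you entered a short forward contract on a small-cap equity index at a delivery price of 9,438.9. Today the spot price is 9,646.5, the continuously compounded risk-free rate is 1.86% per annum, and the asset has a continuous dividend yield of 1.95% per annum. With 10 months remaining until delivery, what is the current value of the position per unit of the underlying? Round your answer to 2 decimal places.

-197.29

Current fair forward for the remaining 10 months: F = S·e^((r − q)·T), (r − q) = 0.0186 − 0.0195 = -0.0009
F = 9646.5 · e^(-0.0009 × 10/12) = 9646.5 × 0.99925028 = 9639.2678
Value of long forward = (F − K)·e^(−rT) = (9639.2678 − 9438.9) · e^(−0.0186·10/12)
= 200.3678 × 0.98461951 = 197.29
Short position value = −(long value) = -197.29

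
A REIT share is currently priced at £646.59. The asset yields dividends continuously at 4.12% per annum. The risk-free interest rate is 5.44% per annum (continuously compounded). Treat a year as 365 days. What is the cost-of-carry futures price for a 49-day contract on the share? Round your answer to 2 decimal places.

£647.74

F = S·e^((r − q)T) = 646.59 · e^((0.0544 − 0.0412) × 49/365)
= 646.59 · e^0.001772 = 646.59 × 1.001774
F = £647.74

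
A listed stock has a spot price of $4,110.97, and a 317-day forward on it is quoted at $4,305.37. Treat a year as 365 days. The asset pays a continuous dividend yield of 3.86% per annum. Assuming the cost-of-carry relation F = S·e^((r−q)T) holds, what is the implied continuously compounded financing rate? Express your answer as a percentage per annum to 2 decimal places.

From F = S·e^((r−q)T): (r − q) = ln(F/S)/T
ln(4305.37/4110.97) = ln(1.047288) = 0.046204
(r − q) = 0.046204 / (317/365) = 0.053200
r = ln(F/S)/T + q = 0.053200 + 0.0386 = 0.091800
r = 9.18%

9.18%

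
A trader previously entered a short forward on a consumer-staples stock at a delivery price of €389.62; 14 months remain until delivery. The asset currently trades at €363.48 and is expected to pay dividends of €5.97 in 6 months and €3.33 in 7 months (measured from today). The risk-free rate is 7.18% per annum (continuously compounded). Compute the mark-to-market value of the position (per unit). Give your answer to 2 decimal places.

€3.79

PV(remaining dividends) I = 5.97·e^(−0.0718·6/12) + 3.33·e^(−0.0718·7/12) = 8.9529
Current forward F = (S − I)·e^(rT) = (363.48 − 8.9529)·e^(0.0718·14/12) = 354.5271 × 1.087375 = 385.5039
Value (long) = (F − K)·e^(−rT) = (385.5039 − 389.62) × 0.919646 = -3.7854
Short position value = −(long value) = €3.79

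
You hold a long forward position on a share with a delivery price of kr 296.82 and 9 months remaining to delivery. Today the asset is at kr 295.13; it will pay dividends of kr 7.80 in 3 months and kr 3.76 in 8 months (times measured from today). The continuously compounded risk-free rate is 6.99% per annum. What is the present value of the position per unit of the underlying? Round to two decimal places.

PV(remaining dividends) I = 7.80·e^(−0.0699·3/12) + 3.76·e^(−0.0699·8/12) = 11.2537
Current forward F = (S − I)·e^(rT) = (295.13 − 11.2537)·e^(0.0699·9/12) = 283.8763 × 1.053824 = 299.1557
Value (long) = (F − K)·e^(−rT) = (299.1557 − 296.82) × 0.948925 = 2.2164
Value = kr 2.22

kr 2.22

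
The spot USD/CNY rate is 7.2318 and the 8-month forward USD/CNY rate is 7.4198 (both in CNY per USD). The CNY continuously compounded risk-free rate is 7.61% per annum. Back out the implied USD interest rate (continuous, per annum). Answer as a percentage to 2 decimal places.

F = S·e^((r_CNY − r_USD)T) ⇒ r_USD = r_CNY − ln(F/S)/T
ln(7.4198/7.2318) = 0.025664; /(8/12) = 0.038496
r_USD = 0.0761 − 0.038496 = 0.037604
r_USD = 3.76%

3.76%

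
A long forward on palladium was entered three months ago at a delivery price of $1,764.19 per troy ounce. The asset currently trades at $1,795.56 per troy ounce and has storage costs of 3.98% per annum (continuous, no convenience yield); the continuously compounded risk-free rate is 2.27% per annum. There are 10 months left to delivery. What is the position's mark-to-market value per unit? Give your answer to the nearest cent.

Current fair forward for the remaining 10 months: F = S·e^((r + u)·T), (r + u) = 0.0227 + 0.0398 = 0.0625
F = 1795.56 · e^(0.0625 × 10/12) = 1795.56 × 1.05346353 = 1891.5570
Value of long forward = (F − K)·e^(−rT) = (1891.5570 − 1764.19) · e^(−0.0227·10/12)
= 127.3670 × 0.98126113 = 124.98

$124.98 per troy ounce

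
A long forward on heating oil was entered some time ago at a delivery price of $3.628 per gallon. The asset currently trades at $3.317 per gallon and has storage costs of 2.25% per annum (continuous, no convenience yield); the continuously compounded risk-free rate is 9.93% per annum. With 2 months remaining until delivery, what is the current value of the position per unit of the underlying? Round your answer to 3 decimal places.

Current fair forward for the remaining 2 months: F = S·e^((r + u)·T), (r + u) = 0.0993 + 0.0225 = 0.1218
F = 3.317 · e^(0.1218 × 2/12) = 3.317 × 1.020507 = 3.3850
Value of long forward = (F − K)·e^(−rT) = (3.3850 − 3.628) · e^(−0.0993·2/12)
= -0.2430 × 0.983586 = -0.239

-$0.239 per gallon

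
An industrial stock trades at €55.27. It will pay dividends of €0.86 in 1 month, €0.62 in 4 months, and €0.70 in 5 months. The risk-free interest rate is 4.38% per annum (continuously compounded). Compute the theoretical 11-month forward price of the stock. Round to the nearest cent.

PV(dividends) I = 0.86·e^(−0.0438·1/12) + 0.62·e^(−0.0438·4/12) + 0.70·e^(−0.0438·5/12)
I = 0.8569 + 0.6110 + 0.6873 = 2.1552
F = (S − I)·e^(rT) = (55.27 − 2.1552) · e^(0.0438·11/12)
= 53.1148 · e^0.040150 = 53.1148 × 1.040967 = €55.29

€55.29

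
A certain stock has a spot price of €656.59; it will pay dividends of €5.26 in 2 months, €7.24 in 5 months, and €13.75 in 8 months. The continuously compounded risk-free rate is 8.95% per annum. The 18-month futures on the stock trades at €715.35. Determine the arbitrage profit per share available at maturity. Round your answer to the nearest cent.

€6.86 per share

PV(dividends) I = 5.26·e^(−0.0895·2/12) + 7.24·e^(−0.0895·5/12) + 13.75·e^(−0.0895·8/12) = 25.1107
Fair futures F* = (S − I)·e^(rT) = (656.59 − 25.1107)·e^0.134250 = 631.4793 × 1.143679 = 722.2096
Market €715.35 < fair 722.2096: forward underpriced → reverse cash-and-carry (short the stock, invest proceeds at r, pay the dividends, go long the forward).
Profit at T = |F_mkt − F*| = |715.35 − 722.2096| = €6.86 per share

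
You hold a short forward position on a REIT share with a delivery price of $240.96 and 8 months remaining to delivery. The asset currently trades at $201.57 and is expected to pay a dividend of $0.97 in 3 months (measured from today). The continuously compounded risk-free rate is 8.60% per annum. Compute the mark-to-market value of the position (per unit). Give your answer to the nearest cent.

PV(remaining dividends) I = 0.97·e^(−0.0860·3/12) = 0.9494
Current forward F = (S − I)·e^(rT) = (201.57 − 0.9494)·e^(0.0860·8/12) = 200.6206 × 1.059009 = 212.4590
Value (long) = (F − K)·e^(−rT) = (212.4590 − 240.96) × 0.944279 = -26.9129
Short position value = −(long value) = $26.91

$26.91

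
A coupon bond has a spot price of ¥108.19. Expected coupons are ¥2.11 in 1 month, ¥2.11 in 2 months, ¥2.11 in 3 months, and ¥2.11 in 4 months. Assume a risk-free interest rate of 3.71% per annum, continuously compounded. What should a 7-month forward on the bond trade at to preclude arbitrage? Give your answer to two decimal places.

¥102.00

PV(coupons) I = 2.11·e^(−0.0371·1/12) + 2.11·e^(−0.0371·2/12) + 2.11·e^(−0.0371·3/12) + 2.11·e^(−0.0371·4/12)
I = 2.1035 + 2.0970 + 2.0905 + 2.0841 = 8.3751
F = (S − I)·e^(rT) = (108.19 − 8.3751) · e^(0.0371·7/12)
= 99.8149 · e^0.021642 = 99.8149 × 1.021878 = ¥102.00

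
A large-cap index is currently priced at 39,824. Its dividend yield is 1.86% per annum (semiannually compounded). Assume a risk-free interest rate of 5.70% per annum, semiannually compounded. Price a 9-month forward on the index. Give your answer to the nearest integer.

F = S · (1+r/2)^(2T) / (1+q/2)^(2T)
= 39824 × 1.043053 / 1.013982 = 39824 × 1.028670
F = 40,966

40,966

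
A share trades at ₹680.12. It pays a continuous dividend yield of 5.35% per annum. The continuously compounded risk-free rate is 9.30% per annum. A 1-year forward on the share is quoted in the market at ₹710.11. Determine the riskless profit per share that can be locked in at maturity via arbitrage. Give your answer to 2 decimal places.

₹2.59 per share

Fair forward: F* = S·e^(carry·T), with carry = (r − q) = 0.0930 − 0.0535 = 0.0395
F* = 680.12 · e^(0.0395 × 1) = 680.12 · e^0.039500 = 680.12 × 1.040290 = ₹707.5220
Market ₹710.11 > fair ₹707.5220: forward overpriced → cash-and-carry (buy spot, short the forward).
At maturity, profit = |F_mkt − F*| = |710.11 − 707.5220| = ₹2.59 per share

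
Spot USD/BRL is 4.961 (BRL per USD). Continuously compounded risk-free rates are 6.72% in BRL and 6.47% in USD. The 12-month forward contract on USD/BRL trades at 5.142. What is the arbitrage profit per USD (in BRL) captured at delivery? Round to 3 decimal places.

0.169 per USD (in BRL)

Fair forward: F* = S·e^(carry·T), with carry = (r_BRL − r_USD) = 0.0672 − 0.0647 = 0.0025
F* = 4.961 · e^(0.0025 × 12/12) = 4.961 · e^0.002500 = 4.961 × 1.002503 = 4.9734
Market 5.142 > fair 4.9734: forward overpriced → cash-and-carry (buy spot, short the forward).
At maturity, profit = |F_mkt − F*| = |5.142 − 4.9734| = 0.169 per USD (in BRL)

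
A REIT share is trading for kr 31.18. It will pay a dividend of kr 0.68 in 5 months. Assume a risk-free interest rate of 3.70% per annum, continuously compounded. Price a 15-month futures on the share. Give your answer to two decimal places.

PV(dividends) I = 0.68·e^(−0.0370·5/12)
I = 0.6696
F = (S − I)·e^(rT) = (31.18 − 0.6696) · e^(0.0370·15/12)
= 30.5104 · e^0.046250 = 30.5104 × 1.047336 = kr 31.95

kr 31.95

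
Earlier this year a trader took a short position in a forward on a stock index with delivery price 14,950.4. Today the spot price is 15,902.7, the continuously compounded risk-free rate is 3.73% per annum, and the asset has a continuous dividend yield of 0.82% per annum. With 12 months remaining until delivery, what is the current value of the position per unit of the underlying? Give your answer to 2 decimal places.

-1369.81

Current fair forward for the remaining 12 months: F = S·e^((r − q)·T), (r − q) = 0.0373 − 0.0082 = 0.0291
F = 15902.7 · e^(0.0291 × 12/12) = 15902.7 × 1.02952754 = 16372.2676
Value of long forward = (F − K)·e^(−rT) = (16372.2676 − 14950.4) · e^(−0.0373·12/12)
= 1421.8676 × 0.96338708 = 1369.81
Short position value = −(long value) = -1369.81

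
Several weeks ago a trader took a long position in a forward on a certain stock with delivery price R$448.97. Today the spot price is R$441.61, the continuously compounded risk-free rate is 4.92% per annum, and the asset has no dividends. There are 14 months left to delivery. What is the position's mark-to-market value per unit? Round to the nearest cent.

R$17.69

Current fair forward for the remaining 14 months: F = S·e^(r·T), r = 0.0492
F = 441.61 · e^(0.0492 × 14/12) = 441.61 × 1.059079 = 467.6999
Value of long forward = (F − K)·e^(−rT) = (467.6999 − 448.97) · e^(−0.0492·14/12)
= 18.7299 × 0.944216 = 17.69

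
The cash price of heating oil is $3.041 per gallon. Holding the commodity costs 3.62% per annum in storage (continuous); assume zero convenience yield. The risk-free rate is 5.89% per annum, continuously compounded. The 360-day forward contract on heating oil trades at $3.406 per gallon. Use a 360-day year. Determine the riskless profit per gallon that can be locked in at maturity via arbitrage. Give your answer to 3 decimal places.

$0.062 per gallon

Fair forward: F* = S·e^(carry·T), with carry = (r + u) = 0.0589 + 0.0362 = 0.0951
F* = 3.041 · e^(0.0951 × 360/360) = 3.041 · e^0.095100 = 3.041 × 1.099769 = $3.3444
Market $3.406 > fair $3.3444: forward overpriced → cash-and-carry (buy spot, short the forward).
At maturity, profit = |F_mkt − F*| = |3.406 − 3.3444| = $0.062 per gallon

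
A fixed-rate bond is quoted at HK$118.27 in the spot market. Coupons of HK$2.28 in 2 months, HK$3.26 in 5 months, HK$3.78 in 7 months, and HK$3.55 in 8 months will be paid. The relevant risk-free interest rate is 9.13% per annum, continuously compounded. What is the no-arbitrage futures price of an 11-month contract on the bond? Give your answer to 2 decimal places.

HK$115.21

PV(coupons) I = 2.28·e^(−0.0913·2/12) + 3.26·e^(−0.0913·5/12) + 3.78·e^(−0.0913·7/12) + 3.55·e^(−0.0913·8/12)
I = 2.2456 + 3.1383 + 3.5840 + 3.3404 = 12.3083
F = (S − I)·e^(rT) = (118.27 − 12.3083) · e^(0.0913·11/12)
= 105.9617 · e^0.083692 = 105.9617 × 1.087294 = HK$115.21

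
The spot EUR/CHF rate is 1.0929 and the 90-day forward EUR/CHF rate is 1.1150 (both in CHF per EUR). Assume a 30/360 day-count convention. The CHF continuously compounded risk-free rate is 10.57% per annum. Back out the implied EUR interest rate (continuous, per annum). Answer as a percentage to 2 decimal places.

2.56%

F = S·e^((r_CHF − r_EUR)T) ⇒ r_EUR = r_CHF − ln(F/S)/T
ln(1.1150/1.0929) = 0.020020; /(90/360) = 0.080080
r_EUR = 0.1057 − 0.080080 = 0.025620
r_EUR = 2.56%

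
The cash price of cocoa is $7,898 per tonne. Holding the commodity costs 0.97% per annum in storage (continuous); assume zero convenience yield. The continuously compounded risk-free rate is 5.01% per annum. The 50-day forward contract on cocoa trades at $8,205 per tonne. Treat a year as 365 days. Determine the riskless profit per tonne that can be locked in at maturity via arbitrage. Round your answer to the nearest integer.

$242 per tonne

Fair forward: F* = S·e^(carry·T), with carry = (r + u) = 0.0501 + 0.0097 = 0.0598
F* = 7898 · e^(0.0598 × 50/365) = 7898 · e^0.008192 = 7898 × 1.008226 = $7962.9689
Market $8205 > fair $7962.9689: forward overpriced → cash-and-carry (buy spot, short the forward).
At maturity, profit = |F_mkt − F*| = |8205 − 7962.9689| = $242 per tonne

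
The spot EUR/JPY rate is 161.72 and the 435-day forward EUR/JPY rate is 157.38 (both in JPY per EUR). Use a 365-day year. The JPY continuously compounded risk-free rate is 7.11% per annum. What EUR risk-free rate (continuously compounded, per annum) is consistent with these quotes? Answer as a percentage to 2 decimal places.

F = S·e^((r_JPY − r_EUR)T) ⇒ r_EUR = r_JPY − ln(F/S)/T
ln(157.38/161.72) = -0.027203; /(435/365) = -0.022826
r_EUR = 0.0711 + 0.022826 = 0.093926
r_EUR = 9.39%

9.39%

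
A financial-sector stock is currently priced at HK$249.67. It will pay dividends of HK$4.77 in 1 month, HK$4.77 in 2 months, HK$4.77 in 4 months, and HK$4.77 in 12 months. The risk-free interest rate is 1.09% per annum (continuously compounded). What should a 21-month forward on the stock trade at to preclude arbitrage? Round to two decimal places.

HK$235.11

PV(dividends) I = 4.77·e^(−0.0109·1/12) + 4.77·e^(−0.0109·2/12) + 4.77·e^(−0.0109·4/12) + 4.77·e^(−0.0109·12/12)
I = 4.7657 + 4.7613 + 4.7527 + 4.7183 = 18.9980
F = (S − I)·e^(rT) = (249.67 − 18.9980) · e^(0.0109·21/12)
= 230.6720 · e^0.019075 = 230.6720 × 1.019258 = HK$235.11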